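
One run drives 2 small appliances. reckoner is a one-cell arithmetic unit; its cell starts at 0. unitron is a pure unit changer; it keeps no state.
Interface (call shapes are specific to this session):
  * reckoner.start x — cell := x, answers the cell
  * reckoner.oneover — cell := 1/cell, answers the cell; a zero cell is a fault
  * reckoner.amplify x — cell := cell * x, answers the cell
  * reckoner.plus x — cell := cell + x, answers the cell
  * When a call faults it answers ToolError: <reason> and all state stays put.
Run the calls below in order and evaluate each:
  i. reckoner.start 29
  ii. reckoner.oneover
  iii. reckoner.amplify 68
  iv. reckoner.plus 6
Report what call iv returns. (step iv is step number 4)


Answer: 242/29

Derivation:
# reckoner.start(29) -> 29
# reckoner.oneover() -> 1/29
# reckoner.amplify(68) -> 68/29
# reckoner.plus(6) -> 242/29


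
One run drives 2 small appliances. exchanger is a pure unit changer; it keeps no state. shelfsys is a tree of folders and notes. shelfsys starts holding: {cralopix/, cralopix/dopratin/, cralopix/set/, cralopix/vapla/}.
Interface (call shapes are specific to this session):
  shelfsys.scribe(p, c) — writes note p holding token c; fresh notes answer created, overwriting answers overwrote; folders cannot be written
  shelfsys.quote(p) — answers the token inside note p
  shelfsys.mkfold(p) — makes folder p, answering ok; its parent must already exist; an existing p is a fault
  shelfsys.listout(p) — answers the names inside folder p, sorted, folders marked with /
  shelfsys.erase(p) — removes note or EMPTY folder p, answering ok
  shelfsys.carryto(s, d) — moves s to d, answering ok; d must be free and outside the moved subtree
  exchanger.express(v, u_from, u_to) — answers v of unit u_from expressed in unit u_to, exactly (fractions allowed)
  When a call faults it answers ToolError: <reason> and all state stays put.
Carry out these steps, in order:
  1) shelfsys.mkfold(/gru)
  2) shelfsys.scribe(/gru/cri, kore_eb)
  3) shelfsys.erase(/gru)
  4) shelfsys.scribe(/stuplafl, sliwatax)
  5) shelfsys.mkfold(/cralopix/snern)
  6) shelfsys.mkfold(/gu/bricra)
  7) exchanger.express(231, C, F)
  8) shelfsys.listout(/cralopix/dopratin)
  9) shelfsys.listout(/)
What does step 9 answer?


Answer: [cralopix/, gru/, stuplafl]

Derivation:
Now I run mkfold with p='/gru', yielding ok.
I invoke scribe with p='/gru/cri', c='kore_eb', giving created.
Then erase with p='/gru', giving ToolError: not empty.
Using scribe with p='/stuplafl', c='sliwatax', giving created.
I invoke mkfold with p='/cralopix/snern', — result: ok.
Next I call mkfold with p='/gu/bricra', — result: ToolError: no parent.
Next I call express with v='231', u_from='C', u_to='F', giving 2239/5.
I call listout with p='/cralopix/dopratin', giving [].
I try listout with p='/', and see [cralopix/, gru/, stuplafl].


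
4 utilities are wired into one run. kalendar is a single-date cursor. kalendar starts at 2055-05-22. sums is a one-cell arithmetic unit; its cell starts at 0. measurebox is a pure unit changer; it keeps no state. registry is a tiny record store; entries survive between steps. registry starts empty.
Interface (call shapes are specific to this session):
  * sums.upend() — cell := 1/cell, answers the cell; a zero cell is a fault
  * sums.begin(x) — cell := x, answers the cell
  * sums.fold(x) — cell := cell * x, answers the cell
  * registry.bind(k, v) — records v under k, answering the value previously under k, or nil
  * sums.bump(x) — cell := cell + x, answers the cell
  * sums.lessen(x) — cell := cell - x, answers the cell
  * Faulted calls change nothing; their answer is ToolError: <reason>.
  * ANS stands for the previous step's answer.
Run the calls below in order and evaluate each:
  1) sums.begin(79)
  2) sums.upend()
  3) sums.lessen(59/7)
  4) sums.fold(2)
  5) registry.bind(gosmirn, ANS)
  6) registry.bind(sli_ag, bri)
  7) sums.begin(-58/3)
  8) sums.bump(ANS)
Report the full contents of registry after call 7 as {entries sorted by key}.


Step: begin[x=79]
Result: 79
Step: upend[]
Result: 1/79
Step: lessen[x=59/7]
Result: -4654/553
Step: fold[x=2]
Result: -9308/553
Step: bind[k=gosmirn; v=ANS]
Result: nil
Step: bind[k=sli_ag; v=bri]
Result: nil
Step: begin[x=-58/3]
Result: -58/3
Step: bump[x=ANS]
Result: -116/3

Answer: {gosmirn=-9308/553, sli_ag=bri}


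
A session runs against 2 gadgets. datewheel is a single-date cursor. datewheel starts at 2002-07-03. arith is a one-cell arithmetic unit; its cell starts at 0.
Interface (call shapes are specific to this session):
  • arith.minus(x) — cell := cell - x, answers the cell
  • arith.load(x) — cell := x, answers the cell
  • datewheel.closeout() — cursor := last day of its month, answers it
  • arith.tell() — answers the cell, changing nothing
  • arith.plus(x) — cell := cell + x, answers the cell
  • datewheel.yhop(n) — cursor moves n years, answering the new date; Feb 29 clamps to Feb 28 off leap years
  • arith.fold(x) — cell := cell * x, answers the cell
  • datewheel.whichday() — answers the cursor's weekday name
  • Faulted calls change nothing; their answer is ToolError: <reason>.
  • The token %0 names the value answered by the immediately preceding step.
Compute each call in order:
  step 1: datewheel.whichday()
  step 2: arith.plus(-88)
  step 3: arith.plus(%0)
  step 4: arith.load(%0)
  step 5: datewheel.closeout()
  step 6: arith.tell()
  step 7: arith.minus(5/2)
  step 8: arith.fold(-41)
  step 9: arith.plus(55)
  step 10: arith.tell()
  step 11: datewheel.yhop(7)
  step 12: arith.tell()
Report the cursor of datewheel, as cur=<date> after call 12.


% 1. datewheel.whichday() => Wednesday
% 2. arith.plus(x='-88') => -88
% 3. arith.plus(x='%0') => -176
% 4. arith.load(x='%0') => -176
% 5. datewheel.closeout() => 2002-07-31
% 6. arith.tell() => -176
% 7. arith.minus(x='5/2') => -357/2
% 8. arith.fold(x='-41') => 14637/2
% 9. arith.plus(x='55') => 14747/2
% 10. arith.tell() => 14747/2
% 11. datewheel.yhop(n='7') => 2009-07-31
% 12. arith.tell() => 14747/2

Answer: cur=2009-07-31


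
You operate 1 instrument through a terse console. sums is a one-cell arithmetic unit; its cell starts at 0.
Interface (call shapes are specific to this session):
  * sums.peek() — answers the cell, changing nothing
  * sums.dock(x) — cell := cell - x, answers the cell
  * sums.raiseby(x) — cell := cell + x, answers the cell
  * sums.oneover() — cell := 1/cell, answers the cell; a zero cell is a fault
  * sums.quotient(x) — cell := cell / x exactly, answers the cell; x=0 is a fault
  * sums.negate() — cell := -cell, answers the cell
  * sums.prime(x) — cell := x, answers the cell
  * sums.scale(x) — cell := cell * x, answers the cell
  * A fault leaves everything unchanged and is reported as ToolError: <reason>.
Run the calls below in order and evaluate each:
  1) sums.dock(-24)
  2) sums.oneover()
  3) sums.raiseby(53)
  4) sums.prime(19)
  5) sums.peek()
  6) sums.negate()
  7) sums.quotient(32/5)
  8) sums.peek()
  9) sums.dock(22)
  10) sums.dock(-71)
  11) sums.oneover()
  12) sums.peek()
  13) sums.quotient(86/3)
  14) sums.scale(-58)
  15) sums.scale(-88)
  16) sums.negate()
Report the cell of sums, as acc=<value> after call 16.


# 1. sums.dock(x: -24) : 24
# 2. sums.oneover() : 1/24
# 3. sums.raiseby(x: 53) : 1273/24
# 4. sums.prime(x: 19) : 19
# 5. sums.peek() : 19
# 6. sums.negate() : -19
# 7. sums.quotient(x: 32/5) : -95/32
# 8. sums.peek() : -95/32
# 9. sums.dock(x: 22) : -799/32
# 10. sums.dock(x: -71) : 1473/32
# 11. sums.oneover() : 32/1473
# 12. sums.peek() : 32/1473
# 13. sums.quotient(x: 86/3) : 16/21113
# 14. sums.scale(x: -58) : -928/21113
# 15. sums.scale(x: -88) : 81664/21113
# 16. sums.negate() : -81664/21113

Answer: acc=-81664/21113


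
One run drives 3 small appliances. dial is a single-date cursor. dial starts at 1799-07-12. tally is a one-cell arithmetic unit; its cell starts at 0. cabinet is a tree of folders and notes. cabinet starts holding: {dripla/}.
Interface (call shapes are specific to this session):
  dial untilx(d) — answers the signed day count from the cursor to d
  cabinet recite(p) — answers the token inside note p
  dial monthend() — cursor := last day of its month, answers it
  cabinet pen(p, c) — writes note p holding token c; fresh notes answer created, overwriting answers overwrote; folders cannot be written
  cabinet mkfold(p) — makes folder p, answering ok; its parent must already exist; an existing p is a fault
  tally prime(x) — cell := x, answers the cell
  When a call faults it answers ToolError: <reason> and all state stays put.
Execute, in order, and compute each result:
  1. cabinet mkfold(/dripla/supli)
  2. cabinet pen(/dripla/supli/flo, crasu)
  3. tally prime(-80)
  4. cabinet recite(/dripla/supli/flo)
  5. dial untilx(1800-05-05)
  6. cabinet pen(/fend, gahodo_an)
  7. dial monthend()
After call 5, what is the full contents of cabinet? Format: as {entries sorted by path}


> cabinet mkfold p→/dripla/supli
[out] ok
> cabinet pen p→/dripla/supli/flo c→crasu
[out] created
> tally prime x→-80
[out] -80
> cabinet recite p→/dripla/supli/flo
[out] crasu
> dial untilx d→1800-05-05
[out] 297
> cabinet pen p→/fend c→gahodo_an
[out] created
> dial monthend
[out] 1799-07-31

Answer: {dripla/, dripla/supli/, dripla/supli/flo=crasu}


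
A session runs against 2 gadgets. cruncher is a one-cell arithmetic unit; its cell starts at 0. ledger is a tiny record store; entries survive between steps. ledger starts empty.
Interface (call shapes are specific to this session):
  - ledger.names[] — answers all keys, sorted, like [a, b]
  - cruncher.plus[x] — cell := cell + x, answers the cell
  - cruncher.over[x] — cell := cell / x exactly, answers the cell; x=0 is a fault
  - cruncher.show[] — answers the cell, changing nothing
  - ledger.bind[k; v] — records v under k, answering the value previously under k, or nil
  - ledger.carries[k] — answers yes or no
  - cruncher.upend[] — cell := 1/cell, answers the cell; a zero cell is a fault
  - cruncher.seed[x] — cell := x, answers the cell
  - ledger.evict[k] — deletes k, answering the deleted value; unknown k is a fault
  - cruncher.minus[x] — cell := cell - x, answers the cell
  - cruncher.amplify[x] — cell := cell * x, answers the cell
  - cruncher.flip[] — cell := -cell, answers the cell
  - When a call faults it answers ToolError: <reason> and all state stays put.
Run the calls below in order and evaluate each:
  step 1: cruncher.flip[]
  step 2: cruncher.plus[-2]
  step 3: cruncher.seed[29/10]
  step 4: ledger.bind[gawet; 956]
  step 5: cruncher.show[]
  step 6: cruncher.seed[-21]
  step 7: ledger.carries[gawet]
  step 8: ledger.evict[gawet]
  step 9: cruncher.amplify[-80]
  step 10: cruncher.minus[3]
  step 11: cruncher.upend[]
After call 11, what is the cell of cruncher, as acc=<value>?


Answer: acc=1/1677

Derivation:
Next I call cruncher.flip(), yielding 0.
Calling cruncher.plus on x: -2, — result: -2.
I try cruncher.seed on x: 29/10, and observe 29/10.
Now I run ledger.bind on k: gawet, v: 956: nil.
Now I run cruncher.show: 29/10.
Invoking cruncher.seed on x: -21, and see -21.
Next I call ledger.carries on k: gawet, yielding yes.
Then ledger.evict on k: gawet, yielding 956.
I try cruncher.amplify on x: -80, → 1680.
I try cruncher.minus on x: 3, and observe 1677.
I invoke cruncher.upend(), → 1/1677.


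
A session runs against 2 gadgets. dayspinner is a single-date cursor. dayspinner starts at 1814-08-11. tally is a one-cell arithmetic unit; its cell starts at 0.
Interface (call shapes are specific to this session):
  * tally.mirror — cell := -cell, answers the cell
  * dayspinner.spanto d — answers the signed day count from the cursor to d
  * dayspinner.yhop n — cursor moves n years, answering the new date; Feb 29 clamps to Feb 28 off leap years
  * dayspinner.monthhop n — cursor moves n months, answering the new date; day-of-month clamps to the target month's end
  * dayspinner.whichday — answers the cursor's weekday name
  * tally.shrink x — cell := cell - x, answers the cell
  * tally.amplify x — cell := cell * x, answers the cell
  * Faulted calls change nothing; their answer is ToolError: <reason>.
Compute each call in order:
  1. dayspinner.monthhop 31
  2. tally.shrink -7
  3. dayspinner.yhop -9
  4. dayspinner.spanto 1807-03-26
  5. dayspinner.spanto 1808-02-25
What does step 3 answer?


;; dayspinner.monthhop(n=31) ~> 1817-03-11
;; tally.shrink(x=-7) ~> 7
;; dayspinner.yhop(n=-9) ~> 1808-03-11
;; dayspinner.spanto(d=1807-03-26) ~> -351
;; dayspinner.spanto(d=1808-02-25) ~> -15

Answer: 1808-03-11


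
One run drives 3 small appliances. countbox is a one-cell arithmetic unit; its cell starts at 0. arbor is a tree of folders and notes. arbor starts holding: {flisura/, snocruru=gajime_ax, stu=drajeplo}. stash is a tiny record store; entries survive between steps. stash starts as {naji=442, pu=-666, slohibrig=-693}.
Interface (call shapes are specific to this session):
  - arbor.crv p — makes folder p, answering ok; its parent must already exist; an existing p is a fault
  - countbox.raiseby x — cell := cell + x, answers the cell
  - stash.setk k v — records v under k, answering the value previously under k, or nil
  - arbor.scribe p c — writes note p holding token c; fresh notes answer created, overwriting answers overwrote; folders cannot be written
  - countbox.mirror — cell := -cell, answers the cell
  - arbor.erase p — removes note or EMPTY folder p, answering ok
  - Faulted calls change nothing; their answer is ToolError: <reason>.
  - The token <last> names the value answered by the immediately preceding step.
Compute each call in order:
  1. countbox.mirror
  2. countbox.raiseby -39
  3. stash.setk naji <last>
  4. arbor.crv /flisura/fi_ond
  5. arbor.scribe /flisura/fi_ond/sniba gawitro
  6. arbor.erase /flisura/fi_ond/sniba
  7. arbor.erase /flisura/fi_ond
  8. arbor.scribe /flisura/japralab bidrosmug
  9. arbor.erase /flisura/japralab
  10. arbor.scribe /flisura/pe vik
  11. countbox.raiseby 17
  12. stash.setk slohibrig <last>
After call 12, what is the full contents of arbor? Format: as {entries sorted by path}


Using countbox.mirror, and get 0.
I use countbox.raiseby(x→-39), yielding -39.
Using stash.setk(k→naji, v→<last>), yielding 442.
Invoking arbor.crv(p→/flisura/fi_ond), and observe ok.
I invoke arbor.scribe(p→/flisura/fi_ond/sniba, c→gawitro), which returns created.
Next I call arbor.erase(p→/flisura/fi_ond/sniba), which returns ok.
Calling arbor.erase(p→/flisura/fi_ond), and observe ok.
Using arbor.scribe(p→/flisura/japralab, c→bidrosmug), and observe created.
I try arbor.erase(p→/flisura/japralab), → ok.
I try arbor.scribe(p→/flisura/pe, c→vik), and get created.
Then countbox.raiseby(x→17): -22.
Then stash.setk(k→slohibrig, v→<last>), yielding -693.

Answer: {flisura/, flisura/pe=vik, snocruru=gajime_ax, stu=drajeplo}


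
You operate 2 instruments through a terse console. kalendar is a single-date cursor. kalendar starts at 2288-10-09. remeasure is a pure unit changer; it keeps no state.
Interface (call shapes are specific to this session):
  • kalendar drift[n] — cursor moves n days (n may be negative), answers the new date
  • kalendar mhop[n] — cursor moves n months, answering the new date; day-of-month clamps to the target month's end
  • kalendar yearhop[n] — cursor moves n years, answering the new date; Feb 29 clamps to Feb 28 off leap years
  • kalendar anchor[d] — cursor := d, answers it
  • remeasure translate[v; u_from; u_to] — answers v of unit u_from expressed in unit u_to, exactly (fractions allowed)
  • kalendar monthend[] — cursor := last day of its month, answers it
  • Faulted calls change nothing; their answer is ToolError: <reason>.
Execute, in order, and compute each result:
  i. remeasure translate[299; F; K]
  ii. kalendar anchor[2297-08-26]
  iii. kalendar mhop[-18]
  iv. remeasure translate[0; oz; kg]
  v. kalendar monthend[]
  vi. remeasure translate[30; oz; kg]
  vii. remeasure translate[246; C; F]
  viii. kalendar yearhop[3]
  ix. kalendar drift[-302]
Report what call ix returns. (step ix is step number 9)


Invoking remeasure translate using v='299', u_from='F', u_to='K', yielding 25289/60.
I invoke kalendar anchor using d='2297-08-26', yielding 2297-08-26.
Calling kalendar mhop using n='-18': 2296-02-26.
I use remeasure translate using v='0', u_from='oz', u_to='kg', — result: 0.
I run kalendar monthend(), and observe 2296-02-29.
Then remeasure translate using v='30', u_from='oz', u_to='kg', → 136077711/160000000.
Calling remeasure translate using v='246', u_from='C', u_to='F', which returns 2374/5.
I run kalendar yearhop using n='3', — result: 2299-02-28.
I run kalendar drift using n='-302', which returns 2298-05-02.

Answer: 2298-05-02


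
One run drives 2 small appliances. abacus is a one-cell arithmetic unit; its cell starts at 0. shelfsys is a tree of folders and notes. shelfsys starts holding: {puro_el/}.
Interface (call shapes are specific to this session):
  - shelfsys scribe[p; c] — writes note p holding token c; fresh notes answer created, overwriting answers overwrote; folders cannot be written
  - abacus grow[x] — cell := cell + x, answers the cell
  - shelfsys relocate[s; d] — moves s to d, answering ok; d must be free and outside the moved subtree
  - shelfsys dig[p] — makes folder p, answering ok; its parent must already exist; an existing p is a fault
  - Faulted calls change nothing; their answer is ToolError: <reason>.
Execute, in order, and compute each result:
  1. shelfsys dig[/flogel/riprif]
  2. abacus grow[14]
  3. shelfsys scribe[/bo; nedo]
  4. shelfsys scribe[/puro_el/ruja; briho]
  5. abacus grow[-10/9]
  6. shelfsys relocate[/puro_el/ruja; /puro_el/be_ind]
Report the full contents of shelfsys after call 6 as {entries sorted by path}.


Answer: {bo=nedo, puro_el/, puro_el/be_ind=briho}

Derivation:
==> shelfsys dig(p='/flogel/riprif')
<== ToolError: no parent
==> abacus grow(x='14')
<== 14
==> shelfsys scribe(p='/bo', c='nedo')
<== created
==> shelfsys scribe(p='/puro_el/ruja', c='briho')
<== created
==> abacus grow(x='-10/9')
<== 116/9
==> shelfsys relocate(s='/puro_el/ruja', d='/puro_el/be_ind')
<== ok


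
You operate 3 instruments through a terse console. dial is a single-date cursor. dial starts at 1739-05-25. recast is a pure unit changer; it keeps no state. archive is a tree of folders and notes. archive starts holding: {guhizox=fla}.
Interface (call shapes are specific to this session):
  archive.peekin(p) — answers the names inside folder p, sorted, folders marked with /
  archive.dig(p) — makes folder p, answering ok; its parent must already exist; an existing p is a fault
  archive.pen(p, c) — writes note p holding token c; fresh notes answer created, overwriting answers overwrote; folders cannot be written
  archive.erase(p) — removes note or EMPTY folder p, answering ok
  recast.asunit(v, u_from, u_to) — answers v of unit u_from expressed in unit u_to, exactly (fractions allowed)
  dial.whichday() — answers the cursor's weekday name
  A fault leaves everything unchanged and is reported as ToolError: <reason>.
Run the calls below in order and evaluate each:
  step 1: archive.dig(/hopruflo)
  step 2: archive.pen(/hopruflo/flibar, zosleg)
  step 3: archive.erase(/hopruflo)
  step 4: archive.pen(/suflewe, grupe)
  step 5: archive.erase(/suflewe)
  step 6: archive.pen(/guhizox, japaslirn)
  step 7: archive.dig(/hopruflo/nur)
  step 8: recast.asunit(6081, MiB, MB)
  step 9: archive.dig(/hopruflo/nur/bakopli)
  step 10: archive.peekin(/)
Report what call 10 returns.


Answer: [guhizox, hopruflo/]

Derivation:
CALL dig[/hopruflo]
RET  ok
CALL pen[/hopruflo/flibar; zosleg]
RET  created
CALL erase[/hopruflo]
RET  ToolError: not empty
CALL pen[/suflewe; grupe]
RET  created
CALL erase[/suflewe]
RET  ok
CALL pen[/guhizox; japaslirn]
RET  overwrote
CALL dig[/hopruflo/nur]
RET  ok
CALL asunit[6081; MiB; MB]
RET  99631104/15625
CALL dig[/hopruflo/nur/bakopli]
RET  ok
CALL peekin[/]
RET  [guhizox, hopruflo/]


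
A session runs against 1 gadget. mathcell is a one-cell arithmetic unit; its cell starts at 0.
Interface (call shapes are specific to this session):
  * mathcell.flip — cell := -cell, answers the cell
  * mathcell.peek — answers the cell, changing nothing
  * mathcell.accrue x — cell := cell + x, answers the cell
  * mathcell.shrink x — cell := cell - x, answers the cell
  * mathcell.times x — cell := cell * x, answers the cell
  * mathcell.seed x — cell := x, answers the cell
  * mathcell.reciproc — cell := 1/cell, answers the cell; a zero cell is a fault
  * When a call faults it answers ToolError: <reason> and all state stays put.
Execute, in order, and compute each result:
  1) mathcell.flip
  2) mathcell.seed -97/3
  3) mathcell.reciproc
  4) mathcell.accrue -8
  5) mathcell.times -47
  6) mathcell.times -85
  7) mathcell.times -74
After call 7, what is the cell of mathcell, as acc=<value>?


CALL flip[]
RET  0
CALL seed[x: -97/3]
RET  -97/3
CALL reciproc[]
RET  -3/97
CALL accrue[x: -8]
RET  -779/97
CALL times[x: -47]
RET  36613/97
CALL times[x: -85]
RET  -3112105/97
CALL times[x: -74]
RET  230295770/97

Answer: acc=230295770/97


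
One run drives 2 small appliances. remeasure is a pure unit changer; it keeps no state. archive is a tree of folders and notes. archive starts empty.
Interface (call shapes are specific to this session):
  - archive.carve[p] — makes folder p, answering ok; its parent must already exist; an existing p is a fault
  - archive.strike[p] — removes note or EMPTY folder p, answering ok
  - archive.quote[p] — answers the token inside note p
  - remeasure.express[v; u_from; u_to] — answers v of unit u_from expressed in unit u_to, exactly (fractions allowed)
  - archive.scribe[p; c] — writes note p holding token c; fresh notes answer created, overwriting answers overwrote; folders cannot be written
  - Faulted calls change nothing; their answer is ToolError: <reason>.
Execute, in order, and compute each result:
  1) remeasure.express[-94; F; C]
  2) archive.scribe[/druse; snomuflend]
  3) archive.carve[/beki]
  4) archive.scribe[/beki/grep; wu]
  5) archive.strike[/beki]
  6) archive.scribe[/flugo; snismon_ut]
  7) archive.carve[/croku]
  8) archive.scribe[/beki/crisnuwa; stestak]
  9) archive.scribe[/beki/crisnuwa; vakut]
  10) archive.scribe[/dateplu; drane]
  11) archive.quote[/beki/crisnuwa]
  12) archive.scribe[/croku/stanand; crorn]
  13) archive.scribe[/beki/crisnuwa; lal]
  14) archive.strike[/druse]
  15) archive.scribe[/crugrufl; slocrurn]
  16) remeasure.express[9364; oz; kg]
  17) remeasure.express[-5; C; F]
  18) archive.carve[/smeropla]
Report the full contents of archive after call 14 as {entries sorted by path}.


-- 1. remeasure.express(v=-94, u_from=F, u_to=C) -> -70
-- 2. archive.scribe(p=/druse, c=snomuflend) -> created
-- 3. archive.carve(p=/beki) -> ok
-- 4. archive.scribe(p=/beki/grep, c=wu) -> created
-- 5. archive.strike(p=/beki) -> ToolError: not empty
-- 6. archive.scribe(p=/flugo, c=snismon_ut) -> created
-- 7. archive.carve(p=/croku) -> ok
-- 8. archive.scribe(p=/beki/crisnuwa, c=stestak) -> created
-- 9. archive.scribe(p=/beki/crisnuwa, c=vakut) -> overwrote
-- 10. archive.scribe(p=/dateplu, c=drane) -> created
-- 11. archive.quote(p=/beki/crisnuwa) -> vakut
-- 12. archive.scribe(p=/croku/stanand, c=crorn) -> created
-- 13. archive.scribe(p=/beki/crisnuwa, c=lal) -> overwrote
-- 14. archive.strike(p=/druse) -> ok
-- 15. archive.scribe(p=/crugrufl, c=slocrurn) -> created
-- 16. remeasure.express(v=9364, u_from=oz, u_to=kg) -> 106185973817/400000000
-- 17. remeasure.express(v=-5, u_from=C, u_to=F) -> 23
-- 18. archive.carve(p=/smeropla) -> ok

Answer: {beki/, beki/crisnuwa=lal, beki/grep=wu, croku/, croku/stanand=crorn, dateplu=drane, flugo=snismon_ut}


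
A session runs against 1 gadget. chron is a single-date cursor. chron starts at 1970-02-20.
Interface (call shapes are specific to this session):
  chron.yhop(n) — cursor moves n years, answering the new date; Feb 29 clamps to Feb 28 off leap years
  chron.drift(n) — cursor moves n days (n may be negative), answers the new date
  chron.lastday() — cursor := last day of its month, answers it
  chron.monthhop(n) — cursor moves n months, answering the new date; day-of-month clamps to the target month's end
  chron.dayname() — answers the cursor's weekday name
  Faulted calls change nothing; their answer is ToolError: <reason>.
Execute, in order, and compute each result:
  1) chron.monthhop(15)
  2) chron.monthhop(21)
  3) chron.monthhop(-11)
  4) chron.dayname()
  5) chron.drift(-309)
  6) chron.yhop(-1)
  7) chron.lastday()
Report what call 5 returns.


>>> chron.monthhop n=15
= 1971-05-20
>>> chron.monthhop n=21
= 1973-02-20
>>> chron.monthhop n=-11
= 1972-03-20
>>> chron.dayname
= Monday
>>> chron.drift n=-309
= 1971-05-16
>>> chron.yhop n=-1
= 1970-05-16
>>> chron.lastday
= 1970-05-31

Answer: 1971-05-16


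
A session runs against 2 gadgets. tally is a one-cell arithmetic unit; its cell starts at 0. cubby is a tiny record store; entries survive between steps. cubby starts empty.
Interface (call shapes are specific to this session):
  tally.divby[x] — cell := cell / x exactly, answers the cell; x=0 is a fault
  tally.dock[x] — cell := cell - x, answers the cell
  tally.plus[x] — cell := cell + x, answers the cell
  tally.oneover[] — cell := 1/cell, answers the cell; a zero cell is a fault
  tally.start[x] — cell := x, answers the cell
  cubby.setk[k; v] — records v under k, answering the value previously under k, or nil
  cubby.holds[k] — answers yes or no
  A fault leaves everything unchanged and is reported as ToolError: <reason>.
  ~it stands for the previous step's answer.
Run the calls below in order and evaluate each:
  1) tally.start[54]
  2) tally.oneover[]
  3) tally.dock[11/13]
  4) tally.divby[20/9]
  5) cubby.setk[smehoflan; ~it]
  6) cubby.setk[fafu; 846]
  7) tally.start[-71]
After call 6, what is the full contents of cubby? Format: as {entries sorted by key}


→ tally.start(54)
← 54
→ tally.oneover()
← 1/54
→ tally.dock(11/13)
← -581/702
→ tally.divby(20/9)
← -581/1560
→ cubby.setk(smehoflan, ~it)
← nil
→ cubby.setk(fafu, 846)
← nil
→ tally.start(-71)
← -71

Answer: {fafu=846, smehoflan=-581/1560}


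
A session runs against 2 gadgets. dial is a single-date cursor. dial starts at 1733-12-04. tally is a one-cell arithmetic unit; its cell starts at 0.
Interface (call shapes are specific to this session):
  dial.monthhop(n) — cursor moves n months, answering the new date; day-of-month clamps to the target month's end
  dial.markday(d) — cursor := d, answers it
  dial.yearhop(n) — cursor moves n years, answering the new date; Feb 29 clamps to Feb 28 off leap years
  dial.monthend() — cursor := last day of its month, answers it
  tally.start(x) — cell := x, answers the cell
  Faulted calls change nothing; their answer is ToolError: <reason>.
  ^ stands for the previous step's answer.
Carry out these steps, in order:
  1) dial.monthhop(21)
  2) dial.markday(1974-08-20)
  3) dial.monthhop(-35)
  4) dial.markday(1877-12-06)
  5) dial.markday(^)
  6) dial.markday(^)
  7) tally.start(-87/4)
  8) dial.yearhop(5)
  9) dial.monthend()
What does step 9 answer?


Do: monthhop[21]
See: 1735-09-04
Do: markday[1974-08-20]
See: 1974-08-20
Do: monthhop[-35]
See: 1971-09-20
Do: markday[1877-12-06]
See: 1877-12-06
Do: markday[^]
See: 1877-12-06
Do: markday[^]
See: 1877-12-06
Do: start[-87/4]
See: -87/4
Do: yearhop[5]
See: 1882-12-06
Do: monthend[]
See: 1882-12-31

Answer: 1882-12-31


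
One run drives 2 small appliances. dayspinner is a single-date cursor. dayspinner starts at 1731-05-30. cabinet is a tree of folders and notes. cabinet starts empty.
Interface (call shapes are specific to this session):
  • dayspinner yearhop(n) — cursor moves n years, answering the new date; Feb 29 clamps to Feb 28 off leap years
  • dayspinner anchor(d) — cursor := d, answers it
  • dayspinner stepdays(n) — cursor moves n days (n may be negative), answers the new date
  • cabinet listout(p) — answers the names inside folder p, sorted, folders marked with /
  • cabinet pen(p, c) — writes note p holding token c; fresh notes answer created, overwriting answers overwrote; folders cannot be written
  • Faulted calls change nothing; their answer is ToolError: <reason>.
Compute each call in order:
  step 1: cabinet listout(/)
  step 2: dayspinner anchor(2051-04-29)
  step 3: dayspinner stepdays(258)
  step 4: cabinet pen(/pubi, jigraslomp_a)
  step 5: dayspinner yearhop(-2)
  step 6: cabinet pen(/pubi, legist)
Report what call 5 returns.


Answer: 2050-01-12

Derivation:
Invoking cabinet listout(p: /), and get [].
Now I run dayspinner anchor(d: 2051-04-29), → 2051-04-29.
Using dayspinner stepdays(n: 258), giving 2052-01-12.
I run cabinet pen(p: /pubi, c: jigraslomp_a), and observe created.
Using dayspinner yearhop(n: -2), and get 2050-01-12.
I invoke cabinet pen(p: /pubi, c: legist), yielding overwrote.


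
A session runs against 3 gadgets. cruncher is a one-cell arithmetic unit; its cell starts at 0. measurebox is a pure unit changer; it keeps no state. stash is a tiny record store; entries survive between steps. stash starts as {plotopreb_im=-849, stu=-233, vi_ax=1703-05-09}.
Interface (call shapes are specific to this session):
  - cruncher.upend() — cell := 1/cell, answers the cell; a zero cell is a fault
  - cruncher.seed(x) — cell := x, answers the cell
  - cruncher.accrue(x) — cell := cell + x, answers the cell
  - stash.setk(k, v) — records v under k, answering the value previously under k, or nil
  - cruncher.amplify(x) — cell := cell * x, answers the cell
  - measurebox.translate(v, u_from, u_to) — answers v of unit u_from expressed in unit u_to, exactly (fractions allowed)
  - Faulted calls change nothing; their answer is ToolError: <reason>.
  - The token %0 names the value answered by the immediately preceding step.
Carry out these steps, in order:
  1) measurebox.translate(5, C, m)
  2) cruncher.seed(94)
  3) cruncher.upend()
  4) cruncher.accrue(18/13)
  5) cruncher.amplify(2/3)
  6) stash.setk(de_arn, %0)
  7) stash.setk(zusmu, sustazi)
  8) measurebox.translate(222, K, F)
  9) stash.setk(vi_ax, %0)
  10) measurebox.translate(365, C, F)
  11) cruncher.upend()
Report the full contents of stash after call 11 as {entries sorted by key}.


Answer: {de_arn=1705/1833, plotopreb_im=-849, stu=-233, vi_ax=-6007/100, zusmu=sustazi}

Derivation:
// measurebox.translate(v=5, u_from=C, u_to=m) ~> ToolError: incompatible units
// cruncher.seed(x=94) ~> 94
// cruncher.upend() ~> 1/94
// cruncher.accrue(x=18/13) ~> 1705/1222
// cruncher.amplify(x=2/3) ~> 1705/1833
// stash.setk(k=de_arn, v=%0) ~> nil
// stash.setk(k=zusmu, v=sustazi) ~> nil
// measurebox.translate(v=222, u_from=K, u_to=F) ~> -6007/100
// stash.setk(k=vi_ax, v=%0) ~> 1703-05-09
// measurebox.translate(v=365, u_from=C, u_to=F) ~> 689
// cruncher.upend() ~> 1833/1705


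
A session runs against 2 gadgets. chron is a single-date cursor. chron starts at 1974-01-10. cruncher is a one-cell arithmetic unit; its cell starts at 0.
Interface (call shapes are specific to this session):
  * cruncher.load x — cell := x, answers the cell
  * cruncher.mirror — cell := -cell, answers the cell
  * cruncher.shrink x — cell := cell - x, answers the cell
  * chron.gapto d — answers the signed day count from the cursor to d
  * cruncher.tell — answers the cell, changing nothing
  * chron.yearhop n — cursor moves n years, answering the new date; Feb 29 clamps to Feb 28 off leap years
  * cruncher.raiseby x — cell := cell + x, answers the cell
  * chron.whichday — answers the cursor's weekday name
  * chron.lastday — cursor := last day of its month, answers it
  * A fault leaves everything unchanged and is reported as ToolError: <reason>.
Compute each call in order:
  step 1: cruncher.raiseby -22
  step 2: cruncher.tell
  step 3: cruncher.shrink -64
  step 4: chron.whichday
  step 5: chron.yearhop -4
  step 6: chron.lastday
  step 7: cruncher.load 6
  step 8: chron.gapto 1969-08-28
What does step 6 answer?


→ cruncher.raiseby(x→-22)
← -22
→ cruncher.tell()
← -22
→ cruncher.shrink(x→-64)
← 42
→ chron.whichday()
← Thursday
→ chron.yearhop(n→-4)
← 1970-01-10
→ chron.lastday()
← 1970-01-31
→ cruncher.load(x→6)
← 6
→ chron.gapto(d→1969-08-28)
← -156

Answer: 1970-01-31


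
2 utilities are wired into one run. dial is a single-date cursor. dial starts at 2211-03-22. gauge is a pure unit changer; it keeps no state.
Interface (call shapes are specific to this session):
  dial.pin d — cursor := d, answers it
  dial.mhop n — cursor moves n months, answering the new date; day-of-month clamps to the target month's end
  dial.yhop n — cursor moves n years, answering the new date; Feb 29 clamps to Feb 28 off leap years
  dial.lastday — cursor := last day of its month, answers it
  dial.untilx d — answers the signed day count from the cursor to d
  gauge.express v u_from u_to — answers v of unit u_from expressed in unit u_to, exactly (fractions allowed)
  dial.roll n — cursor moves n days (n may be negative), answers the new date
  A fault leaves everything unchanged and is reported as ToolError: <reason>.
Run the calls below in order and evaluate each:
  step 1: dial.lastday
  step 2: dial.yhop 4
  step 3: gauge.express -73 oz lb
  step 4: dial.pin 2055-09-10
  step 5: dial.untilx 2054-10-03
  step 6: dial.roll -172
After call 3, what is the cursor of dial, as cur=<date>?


I call dial.lastday(): 2211-03-31.
I try dial.yhop on n→4, — result: 2215-03-31.
I run gauge.express on v→-73, u_from→oz, u_to→lb: -73/16.
I run dial.pin on d→2055-09-10, and see 2055-09-10.
I use dial.untilx on d→2054-10-03, giving -342.
Now I run dial.roll on n→-172, — result: 2055-03-22.

Answer: cur=2215-03-31


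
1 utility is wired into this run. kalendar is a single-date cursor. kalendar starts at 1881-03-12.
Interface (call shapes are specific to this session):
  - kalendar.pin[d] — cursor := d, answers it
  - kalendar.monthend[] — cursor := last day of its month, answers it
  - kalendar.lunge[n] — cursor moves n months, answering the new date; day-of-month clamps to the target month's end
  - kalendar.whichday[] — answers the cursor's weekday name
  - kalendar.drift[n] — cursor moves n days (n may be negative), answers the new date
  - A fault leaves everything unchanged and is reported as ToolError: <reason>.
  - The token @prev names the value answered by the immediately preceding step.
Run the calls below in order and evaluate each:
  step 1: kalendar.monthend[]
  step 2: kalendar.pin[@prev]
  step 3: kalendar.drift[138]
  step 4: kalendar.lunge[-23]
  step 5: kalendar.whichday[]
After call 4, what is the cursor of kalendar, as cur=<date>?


Answer: cur=1879-09-16

Derivation:
→ kalendar.monthend()
← 1881-03-31
→ kalendar.pin(d: @prev)
← 1881-03-31
→ kalendar.drift(n: 138)
← 1881-08-16
→ kalendar.lunge(n: -23)
← 1879-09-16
→ kalendar.whichday()
← Tuesday


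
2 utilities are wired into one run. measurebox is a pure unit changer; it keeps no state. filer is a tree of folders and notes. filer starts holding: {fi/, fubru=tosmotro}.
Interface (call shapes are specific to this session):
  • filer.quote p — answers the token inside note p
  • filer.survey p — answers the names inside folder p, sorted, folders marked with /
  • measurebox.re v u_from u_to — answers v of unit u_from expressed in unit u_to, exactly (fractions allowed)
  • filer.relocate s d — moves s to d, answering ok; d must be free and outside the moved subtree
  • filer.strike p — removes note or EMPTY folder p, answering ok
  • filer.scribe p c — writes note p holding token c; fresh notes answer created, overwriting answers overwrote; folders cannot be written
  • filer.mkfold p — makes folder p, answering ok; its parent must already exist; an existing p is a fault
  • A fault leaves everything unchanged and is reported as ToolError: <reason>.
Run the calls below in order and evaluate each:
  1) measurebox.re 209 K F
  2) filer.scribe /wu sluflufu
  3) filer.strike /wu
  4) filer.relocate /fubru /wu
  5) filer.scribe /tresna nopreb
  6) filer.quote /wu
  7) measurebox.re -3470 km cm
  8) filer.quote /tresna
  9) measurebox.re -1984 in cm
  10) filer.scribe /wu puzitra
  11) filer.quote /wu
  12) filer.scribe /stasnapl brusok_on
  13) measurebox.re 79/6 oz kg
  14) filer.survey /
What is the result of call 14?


·→ measurebox.re(v: 209, u_from: K, u_to: F)
·← -8347/100
·→ filer.scribe(p: /wu, c: sluflufu)
·← created
·→ filer.strike(p: /wu)
·← ok
·→ filer.relocate(s: /fubru, d: /wu)
·← ok
·→ filer.scribe(p: /tresna, c: nopreb)
·← created
·→ filer.quote(p: /wu)
·← tosmotro
·→ measurebox.re(v: -3470, u_from: km, u_to: cm)
·← -347000000
·→ filer.quote(p: /tresna)
·← nopreb
·→ measurebox.re(v: -1984, u_from: in, u_to: cm)
·← -125984/25
·→ filer.scribe(p: /wu, c: puzitra)
·← overwrote
·→ filer.quote(p: /wu)
·← puzitra
·→ filer.scribe(p: /stasnapl, c: brusok_on)
·← created
·→ measurebox.re(v: 79/6, u_from: oz, u_to: kg)
·← 3583379723/9600000000
·→ filer.survey(p: /)
·← [fi/, stasnapl, tresna, wu]

Answer: [fi/, stasnapl, tresna, wu]


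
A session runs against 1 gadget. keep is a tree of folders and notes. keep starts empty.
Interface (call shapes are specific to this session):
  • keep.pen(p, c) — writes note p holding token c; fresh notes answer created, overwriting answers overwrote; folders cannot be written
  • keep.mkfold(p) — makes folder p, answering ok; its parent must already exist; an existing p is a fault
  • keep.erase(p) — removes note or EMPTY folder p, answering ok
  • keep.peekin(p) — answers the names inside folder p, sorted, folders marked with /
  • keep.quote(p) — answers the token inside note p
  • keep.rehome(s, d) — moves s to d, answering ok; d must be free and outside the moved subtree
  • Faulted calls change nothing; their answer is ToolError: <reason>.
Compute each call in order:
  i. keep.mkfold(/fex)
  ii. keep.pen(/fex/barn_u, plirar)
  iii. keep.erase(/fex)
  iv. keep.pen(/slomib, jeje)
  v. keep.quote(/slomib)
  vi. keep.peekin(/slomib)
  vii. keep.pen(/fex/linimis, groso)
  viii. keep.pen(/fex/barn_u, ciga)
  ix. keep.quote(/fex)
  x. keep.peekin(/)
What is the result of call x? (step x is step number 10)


Answer: [fex/, slomib]

Derivation:
Do: mkfold[p=/fex]
See: ok
Do: pen[p=/fex/barn_u; c=plirar]
See: created
Do: erase[p=/fex]
See: ToolError: not empty
Do: pen[p=/slomib; c=jeje]
See: created
Do: quote[p=/slomib]
See: jeje
Do: peekin[p=/slomib]
See: ToolError: not a directory
Do: pen[p=/fex/linimis; c=groso]
See: created
Do: pen[p=/fex/barn_u; c=ciga]
See: overwrote
Do: quote[p=/fex]
See: ToolError: is a directory
Do: peekin[p=/]
See: [fex/, slomib]


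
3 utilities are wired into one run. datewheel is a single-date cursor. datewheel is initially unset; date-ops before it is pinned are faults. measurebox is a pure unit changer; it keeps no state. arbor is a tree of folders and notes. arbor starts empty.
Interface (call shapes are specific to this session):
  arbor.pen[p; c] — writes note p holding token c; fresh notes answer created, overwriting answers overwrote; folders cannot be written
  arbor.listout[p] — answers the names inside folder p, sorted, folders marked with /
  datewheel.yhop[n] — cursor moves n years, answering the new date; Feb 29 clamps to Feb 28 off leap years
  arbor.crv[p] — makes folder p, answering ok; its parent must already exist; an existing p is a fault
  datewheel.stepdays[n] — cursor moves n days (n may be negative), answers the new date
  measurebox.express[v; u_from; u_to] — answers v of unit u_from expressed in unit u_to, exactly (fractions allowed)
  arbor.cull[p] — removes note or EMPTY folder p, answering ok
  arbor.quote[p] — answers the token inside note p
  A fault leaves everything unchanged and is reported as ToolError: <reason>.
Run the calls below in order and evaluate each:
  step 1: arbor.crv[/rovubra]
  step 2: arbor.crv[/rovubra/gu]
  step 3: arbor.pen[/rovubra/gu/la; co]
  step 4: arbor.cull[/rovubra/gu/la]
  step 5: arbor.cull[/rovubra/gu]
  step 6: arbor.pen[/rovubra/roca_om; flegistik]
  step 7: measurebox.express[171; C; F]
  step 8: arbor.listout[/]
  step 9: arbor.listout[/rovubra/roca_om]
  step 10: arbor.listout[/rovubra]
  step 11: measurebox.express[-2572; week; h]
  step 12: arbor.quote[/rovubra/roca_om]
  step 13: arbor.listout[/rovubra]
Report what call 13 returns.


Answer: [roca_om]

Derivation:
# arbor.crv(p=/rovubra) == ok
# arbor.crv(p=/rovubra/gu) == ok
# arbor.pen(p=/rovubra/gu/la, c=co) == created
# arbor.cull(p=/rovubra/gu/la) == ok
# arbor.cull(p=/rovubra/gu) == ok
# arbor.pen(p=/rovubra/roca_om, c=flegistik) == created
# measurebox.express(v=171, u_from=C, u_to=F) == 1699/5
# arbor.listout(p=/) == [rovubra/]
# arbor.listout(p=/rovubra/roca_om) == ToolError: not a directory
# arbor.listout(p=/rovubra) == [roca_om]
# measurebox.express(v=-2572, u_from=week, u_to=h) == -432096
# arbor.quote(p=/rovubra/roca_om) == flegistik
# arbor.listout(p=/rovubra) == [roca_om]
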